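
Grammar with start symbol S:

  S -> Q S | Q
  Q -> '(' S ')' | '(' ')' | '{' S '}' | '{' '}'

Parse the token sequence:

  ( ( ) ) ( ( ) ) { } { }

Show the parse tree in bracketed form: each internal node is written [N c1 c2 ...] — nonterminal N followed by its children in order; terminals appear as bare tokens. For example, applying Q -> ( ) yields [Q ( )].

S
Q S
( S ) S
( Q ) S
( ( ) ) S
( ( ) ) Q S
( ( ) ) ( S ) S
( ( ) ) ( Q ) S
( ( ) ) ( ( ) ) S
( ( ) ) ( ( ) ) Q S
( ( ) ) ( ( ) ) { } S
( ( ) ) ( ( ) ) { } Q
( ( ) ) ( ( ) ) { } { }

[S [Q ( [S [Q ( )]] )] [S [Q ( [S [Q ( )]] )] [S [Q { }] [S [Q { }]]]]]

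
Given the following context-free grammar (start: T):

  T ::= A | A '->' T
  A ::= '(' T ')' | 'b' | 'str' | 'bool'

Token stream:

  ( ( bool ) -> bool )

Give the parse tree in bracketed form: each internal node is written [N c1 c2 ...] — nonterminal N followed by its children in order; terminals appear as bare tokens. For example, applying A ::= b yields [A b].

T
A
( T )
( A -> T )
( ( T ) -> T )
( ( A ) -> T )
( ( bool ) -> T )
( ( bool ) -> A )
( ( bool ) -> bool )

[T [A ( [T [A ( [T [A bool]] )] -> [T [A bool]]] )]]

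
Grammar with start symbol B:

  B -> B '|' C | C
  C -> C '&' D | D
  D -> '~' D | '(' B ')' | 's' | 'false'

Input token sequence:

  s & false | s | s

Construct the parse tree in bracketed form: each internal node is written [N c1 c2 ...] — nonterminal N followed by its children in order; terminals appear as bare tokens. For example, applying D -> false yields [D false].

B
B | C
B | C | C
C | C | C
C & D | C | C
D & D | C | C
s & D | C | C
s & false | C | C
s & false | D | C
s & false | s | C
s & false | s | D
s & false | s | s

[B [B [B [C [C [D s]] & [D false]]] | [C [D s]]] | [C [D s]]]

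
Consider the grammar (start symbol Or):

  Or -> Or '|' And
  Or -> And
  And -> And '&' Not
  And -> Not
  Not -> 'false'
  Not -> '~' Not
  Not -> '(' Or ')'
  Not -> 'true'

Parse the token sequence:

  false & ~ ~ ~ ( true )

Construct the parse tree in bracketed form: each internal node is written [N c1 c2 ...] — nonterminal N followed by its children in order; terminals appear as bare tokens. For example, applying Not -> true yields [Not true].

[Or [And [And [Not false]] & [Not ~ [Not ~ [Not ~ [Not ( [Or [And [Not true]]] )]]]]]]

Or
And
And & Not
Not & Not
false & Not
false & ~ Not
false & ~ ~ Not
false & ~ ~ ~ Not
false & ~ ~ ~ ( Or )
false & ~ ~ ~ ( And )
false & ~ ~ ~ ( Not )
false & ~ ~ ~ ( true )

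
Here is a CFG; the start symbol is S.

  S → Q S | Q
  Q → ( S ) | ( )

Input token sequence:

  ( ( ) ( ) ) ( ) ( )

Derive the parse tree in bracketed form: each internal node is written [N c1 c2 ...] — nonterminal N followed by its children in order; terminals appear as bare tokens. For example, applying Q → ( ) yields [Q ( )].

[S [Q ( [S [Q ( )] [S [Q ( )]]] )] [S [Q ( )] [S [Q ( )]]]]

S
Q S
( S ) S
( Q S ) S
( ( ) S ) S
( ( ) Q ) S
( ( ) ( ) ) S
( ( ) ( ) ) Q S
( ( ) ( ) ) ( ) S
( ( ) ( ) ) ( ) Q
( ( ) ( ) ) ( ) ( )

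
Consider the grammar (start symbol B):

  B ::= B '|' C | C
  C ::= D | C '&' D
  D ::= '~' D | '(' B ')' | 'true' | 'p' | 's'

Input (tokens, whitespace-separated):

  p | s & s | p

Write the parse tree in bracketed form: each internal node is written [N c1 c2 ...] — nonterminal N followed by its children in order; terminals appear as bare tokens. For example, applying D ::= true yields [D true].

B
B | C
B | C | C
C | C | C
D | C | C
p | C | C
p | C & D | C
p | D & D | C
p | s & D | C
p | s & s | C
p | s & s | D
p | s & s | p

[B [B [B [C [D p]]] | [C [C [D s]] & [D s]]] | [C [D p]]]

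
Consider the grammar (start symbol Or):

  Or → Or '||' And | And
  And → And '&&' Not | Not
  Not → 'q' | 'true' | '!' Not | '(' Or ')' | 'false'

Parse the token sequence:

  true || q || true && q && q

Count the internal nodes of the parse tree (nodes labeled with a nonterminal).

[Or [Or [Or [And [Not true]]] || [And [Not q]]] || [And [And [And [Not true]] && [Not q]] && [Not q]]]

13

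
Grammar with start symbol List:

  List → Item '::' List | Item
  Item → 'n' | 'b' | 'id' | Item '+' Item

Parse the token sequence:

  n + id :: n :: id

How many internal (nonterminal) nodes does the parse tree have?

[List [Item [Item n] + [Item id]] :: [List [Item n] :: [List [Item id]]]]

8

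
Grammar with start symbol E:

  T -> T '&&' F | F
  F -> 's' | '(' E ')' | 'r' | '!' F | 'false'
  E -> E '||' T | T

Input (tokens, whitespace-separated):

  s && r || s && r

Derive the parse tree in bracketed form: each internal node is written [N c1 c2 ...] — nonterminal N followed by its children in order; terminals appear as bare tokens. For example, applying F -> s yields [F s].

[E [E [T [T [F s]] && [F r]]] || [T [T [F s]] && [F r]]]

E
E || T
T || T
T && F || T
F && F || T
s && F || T
s && r || T
s && r || T && F
s && r || F && F
s && r || s && F
s && r || s && r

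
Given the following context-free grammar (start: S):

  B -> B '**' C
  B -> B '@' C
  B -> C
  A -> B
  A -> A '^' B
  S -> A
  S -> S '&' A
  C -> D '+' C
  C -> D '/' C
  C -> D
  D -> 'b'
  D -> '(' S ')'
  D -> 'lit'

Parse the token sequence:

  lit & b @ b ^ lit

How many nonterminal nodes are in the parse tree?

[S [S [A [B [C [D lit]]]]] & [A [A [B [B [C [D b]]] @ [C [D b]]]] ^ [B [C [D lit]]]]]

17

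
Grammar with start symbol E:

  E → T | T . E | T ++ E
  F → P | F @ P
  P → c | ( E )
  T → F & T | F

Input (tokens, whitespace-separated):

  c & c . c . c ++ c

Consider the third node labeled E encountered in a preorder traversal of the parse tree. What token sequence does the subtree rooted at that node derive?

[E [T [F [P c]] & [T [F [P c]]]] . [E [T [F [P c]]] . [E [T [F [P c]]] ++ [E [T [F [P c]]]]]]]

c ++ c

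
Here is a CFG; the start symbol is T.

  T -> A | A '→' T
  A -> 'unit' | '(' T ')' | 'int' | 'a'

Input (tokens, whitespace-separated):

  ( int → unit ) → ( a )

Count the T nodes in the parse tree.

5

[T [A ( [T [A int] → [T [A unit]]] )] → [T [A ( [T [A a]] )]]]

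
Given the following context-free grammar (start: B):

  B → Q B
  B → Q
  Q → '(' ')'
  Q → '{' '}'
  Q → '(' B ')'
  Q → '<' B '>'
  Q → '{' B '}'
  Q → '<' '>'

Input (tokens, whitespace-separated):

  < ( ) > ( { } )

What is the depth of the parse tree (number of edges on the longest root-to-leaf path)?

[B [Q < [B [Q ( )]] >] [B [Q ( [B [Q { }]] )]]]

5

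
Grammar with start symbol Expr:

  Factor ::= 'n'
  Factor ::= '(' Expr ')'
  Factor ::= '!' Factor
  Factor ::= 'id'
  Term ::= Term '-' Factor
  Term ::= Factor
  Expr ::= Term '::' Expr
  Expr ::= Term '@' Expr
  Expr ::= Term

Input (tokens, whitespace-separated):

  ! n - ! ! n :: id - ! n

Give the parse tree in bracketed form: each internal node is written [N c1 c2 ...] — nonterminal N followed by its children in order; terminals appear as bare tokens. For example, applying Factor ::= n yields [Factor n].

[Expr [Term [Term [Factor ! [Factor n]]] - [Factor ! [Factor ! [Factor n]]]] :: [Expr [Term [Term [Factor id]] - [Factor ! [Factor n]]]]]

Expr
Term :: Expr
Term - Factor :: Expr
Factor - Factor :: Expr
! Factor - Factor :: Expr
! n - Factor :: Expr
! n - ! Factor :: Expr
! n - ! ! Factor :: Expr
! n - ! ! n :: Expr
! n - ! ! n :: Term
! n - ! ! n :: Term - Factor
! n - ! ! n :: Factor - Factor
! n - ! ! n :: id - Factor
! n - ! ! n :: id - ! Factor
! n - ! ! n :: id - ! n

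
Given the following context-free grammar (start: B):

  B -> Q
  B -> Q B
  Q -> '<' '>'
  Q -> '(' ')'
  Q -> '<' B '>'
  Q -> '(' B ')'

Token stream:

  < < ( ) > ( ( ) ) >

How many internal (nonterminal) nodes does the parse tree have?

10

[B [Q < [B [Q < [B [Q ( )]] >] [B [Q ( [B [Q ( )]] )]]] >]]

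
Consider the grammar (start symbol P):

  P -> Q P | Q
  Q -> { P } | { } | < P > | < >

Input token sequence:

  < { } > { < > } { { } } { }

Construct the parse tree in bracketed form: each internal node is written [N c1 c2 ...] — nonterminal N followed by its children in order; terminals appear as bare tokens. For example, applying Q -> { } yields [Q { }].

P
Q P
< P > P
< Q > P
< { } > P
< { } > Q P
< { } > { P } P
< { } > { Q } P
< { } > { < > } P
< { } > { < > } Q P
< { } > { < > } { P } P
< { } > { < > } { Q } P
< { } > { < > } { { } } P
< { } > { < > } { { } } Q
< { } > { < > } { { } } { }

[P [Q < [P [Q { }]] >] [P [Q { [P [Q < >]] }] [P [Q { [P [Q { }]] }] [P [Q { }]]]]]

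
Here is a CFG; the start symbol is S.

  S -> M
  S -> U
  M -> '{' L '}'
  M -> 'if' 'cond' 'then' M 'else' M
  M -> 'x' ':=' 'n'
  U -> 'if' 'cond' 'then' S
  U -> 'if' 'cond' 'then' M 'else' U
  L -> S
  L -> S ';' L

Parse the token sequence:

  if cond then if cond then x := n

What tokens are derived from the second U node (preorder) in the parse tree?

[S [U if cond then [S [U if cond then [S [M x := n]]]]]]

if cond then x := n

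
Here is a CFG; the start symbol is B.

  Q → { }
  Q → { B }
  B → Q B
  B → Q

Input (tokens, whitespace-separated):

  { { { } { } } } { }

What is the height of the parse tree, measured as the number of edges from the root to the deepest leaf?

[B [Q { [B [Q { [B [Q { }] [B [Q { }]]] }]] }] [B [Q { }]]]

7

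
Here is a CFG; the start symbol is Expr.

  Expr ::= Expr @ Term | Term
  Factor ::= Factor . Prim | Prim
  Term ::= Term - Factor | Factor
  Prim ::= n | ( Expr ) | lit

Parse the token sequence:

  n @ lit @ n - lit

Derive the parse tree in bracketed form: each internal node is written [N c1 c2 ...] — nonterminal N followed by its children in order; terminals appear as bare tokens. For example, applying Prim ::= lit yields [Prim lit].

[Expr [Expr [Expr [Term [Factor [Prim n]]]] @ [Term [Factor [Prim lit]]]] @ [Term [Term [Factor [Prim n]]] - [Factor [Prim lit]]]]

Expr
Expr @ Term
Expr @ Term @ Term
Term @ Term @ Term
Factor @ Term @ Term
Prim @ Term @ Term
n @ Term @ Term
n @ Factor @ Term
n @ Prim @ Term
n @ lit @ Term
n @ lit @ Term - Factor
n @ lit @ Factor - Factor
n @ lit @ Prim - Factor
n @ lit @ n - Factor
n @ lit @ n - Prim
n @ lit @ n - lit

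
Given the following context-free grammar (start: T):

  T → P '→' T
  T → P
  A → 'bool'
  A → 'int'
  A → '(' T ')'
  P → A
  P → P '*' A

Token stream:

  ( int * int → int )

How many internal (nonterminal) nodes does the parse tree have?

11

[T [P [A ( [T [P [P [A int]] * [A int]] → [T [P [A int]]]] )]]]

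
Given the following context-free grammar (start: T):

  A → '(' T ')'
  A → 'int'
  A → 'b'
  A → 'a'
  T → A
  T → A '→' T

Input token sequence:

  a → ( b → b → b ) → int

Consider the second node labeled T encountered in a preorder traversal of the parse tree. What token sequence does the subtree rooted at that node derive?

( b → b → b ) → int

[T [A a] → [T [A ( [T [A b] → [T [A b] → [T [A b]]]] )] → [T [A int]]]]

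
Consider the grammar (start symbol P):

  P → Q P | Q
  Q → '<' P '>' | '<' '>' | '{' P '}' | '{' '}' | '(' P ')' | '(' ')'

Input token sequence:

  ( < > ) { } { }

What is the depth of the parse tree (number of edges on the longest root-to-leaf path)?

[P [Q ( [P [Q < >]] )] [P [Q { }] [P [Q { }]]]]

4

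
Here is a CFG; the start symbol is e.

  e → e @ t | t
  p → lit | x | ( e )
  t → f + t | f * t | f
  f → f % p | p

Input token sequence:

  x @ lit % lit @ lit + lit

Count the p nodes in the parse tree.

5

[e [e [e [t [f [p x]]]] @ [t [f [f [p lit]] % [p lit]]]] @ [t [f [p lit]] + [t [f [p lit]]]]]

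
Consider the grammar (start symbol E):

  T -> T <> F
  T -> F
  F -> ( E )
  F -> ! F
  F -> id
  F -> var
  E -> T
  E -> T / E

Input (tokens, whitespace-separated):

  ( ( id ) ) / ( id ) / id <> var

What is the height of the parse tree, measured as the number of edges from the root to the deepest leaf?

[E [T [F ( [E [T [F ( [E [T [F id]]] )]]] )]] / [E [T [F ( [E [T [F id]]] )]] / [E [T [T [F id]] <> [F var]]]]]

9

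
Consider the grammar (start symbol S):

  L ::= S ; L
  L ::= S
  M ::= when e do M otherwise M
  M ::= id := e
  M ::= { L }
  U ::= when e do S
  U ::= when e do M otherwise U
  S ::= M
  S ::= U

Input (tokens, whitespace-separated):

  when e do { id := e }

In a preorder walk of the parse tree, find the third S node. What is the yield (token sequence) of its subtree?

id := e

[S [U when e do [S [M { [L [S [M id := e]]] }]]]]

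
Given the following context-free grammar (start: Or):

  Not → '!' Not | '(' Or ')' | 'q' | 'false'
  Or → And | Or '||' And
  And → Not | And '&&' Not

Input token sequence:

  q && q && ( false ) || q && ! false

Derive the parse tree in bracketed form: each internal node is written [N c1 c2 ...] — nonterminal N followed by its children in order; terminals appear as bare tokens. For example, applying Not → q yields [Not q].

Or
Or || And
And || And
And && Not || And
And && Not && Not || And
Not && Not && Not || And
q && Not && Not || And
q && q && Not || And
q && q && ( Or ) || And
q && q && ( And ) || And
q && q && ( Not ) || And
q && q && ( false ) || And
q && q && ( false ) || And && Not
q && q && ( false ) || Not && Not
q && q && ( false ) || q && Not
q && q && ( false ) || q && ! Not
q && q && ( false ) || q && ! false

[Or [Or [And [And [And [Not q]] && [Not q]] && [Not ( [Or [And [Not false]]] )]]] || [And [And [Not q]] && [Not ! [Not false]]]]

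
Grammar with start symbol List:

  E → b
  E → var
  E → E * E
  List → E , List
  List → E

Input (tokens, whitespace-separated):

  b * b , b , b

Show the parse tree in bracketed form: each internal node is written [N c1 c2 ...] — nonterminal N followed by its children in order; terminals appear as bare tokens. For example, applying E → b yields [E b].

[List [E [E b] * [E b]] , [List [E b] , [List [E b]]]]

List
E , List
E * E , List
b * E , List
b * b , List
b * b , E , List
b * b , b , List
b * b , b , E
b * b , b , b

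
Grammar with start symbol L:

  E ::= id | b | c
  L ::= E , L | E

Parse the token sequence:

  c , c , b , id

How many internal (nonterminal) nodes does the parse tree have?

8

[L [E c] , [L [E c] , [L [E b] , [L [E id]]]]]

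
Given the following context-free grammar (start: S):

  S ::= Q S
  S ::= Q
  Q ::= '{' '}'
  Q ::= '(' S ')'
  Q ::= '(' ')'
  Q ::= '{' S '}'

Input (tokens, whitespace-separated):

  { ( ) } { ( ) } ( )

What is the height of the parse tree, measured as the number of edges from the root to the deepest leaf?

5

[S [Q { [S [Q ( )]] }] [S [Q { [S [Q ( )]] }] [S [Q ( )]]]]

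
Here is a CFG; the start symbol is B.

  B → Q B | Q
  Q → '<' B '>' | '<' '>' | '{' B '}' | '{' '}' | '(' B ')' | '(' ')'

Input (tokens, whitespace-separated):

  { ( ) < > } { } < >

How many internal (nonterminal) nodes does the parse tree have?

[B [Q { [B [Q ( )] [B [Q < >]]] }] [B [Q { }] [B [Q < >]]]]

10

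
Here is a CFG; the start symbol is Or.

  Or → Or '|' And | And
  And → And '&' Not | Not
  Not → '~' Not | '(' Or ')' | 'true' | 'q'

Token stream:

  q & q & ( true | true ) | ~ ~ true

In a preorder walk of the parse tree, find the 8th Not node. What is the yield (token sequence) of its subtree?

[Or [Or [And [And [And [Not q]] & [Not q]] & [Not ( [Or [Or [And [Not true]]] | [And [Not true]]] )]]] | [And [Not ~ [Not ~ [Not true]]]]]

true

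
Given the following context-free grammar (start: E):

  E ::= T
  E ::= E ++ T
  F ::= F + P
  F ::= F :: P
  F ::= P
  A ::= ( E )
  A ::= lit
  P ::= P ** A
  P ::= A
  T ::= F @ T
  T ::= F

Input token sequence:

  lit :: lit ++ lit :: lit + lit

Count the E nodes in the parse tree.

2

[E [E [T [F [F [P [A lit]]] :: [P [A lit]]]]] ++ [T [F [F [F [P [A lit]]] :: [P [A lit]]] + [P [A lit]]]]]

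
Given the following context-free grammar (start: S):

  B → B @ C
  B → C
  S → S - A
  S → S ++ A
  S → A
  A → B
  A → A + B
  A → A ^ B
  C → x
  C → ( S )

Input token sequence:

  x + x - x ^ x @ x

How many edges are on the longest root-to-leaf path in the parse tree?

6

[S [S [A [A [B [C x]]] + [B [C x]]]] - [A [A [B [C x]]] ^ [B [B [C x]] @ [C x]]]]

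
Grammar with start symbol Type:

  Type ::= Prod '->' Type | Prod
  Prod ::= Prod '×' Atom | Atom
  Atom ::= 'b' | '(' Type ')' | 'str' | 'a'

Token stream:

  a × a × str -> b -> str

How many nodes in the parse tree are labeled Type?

[Type [Prod [Prod [Prod [Atom a]] × [Atom a]] × [Atom str]] -> [Type [Prod [Atom b]] -> [Type [Prod [Atom str]]]]]

3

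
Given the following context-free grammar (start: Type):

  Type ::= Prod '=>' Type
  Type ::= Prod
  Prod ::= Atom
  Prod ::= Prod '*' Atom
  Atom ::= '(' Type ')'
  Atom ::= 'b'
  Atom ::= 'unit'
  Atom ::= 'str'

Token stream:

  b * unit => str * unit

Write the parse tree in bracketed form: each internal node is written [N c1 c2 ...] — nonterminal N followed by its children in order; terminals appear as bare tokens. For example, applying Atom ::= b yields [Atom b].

[Type [Prod [Prod [Atom b]] * [Atom unit]] => [Type [Prod [Prod [Atom str]] * [Atom unit]]]]

Type
Prod => Type
Prod * Atom => Type
Atom * Atom => Type
b * Atom => Type
b * unit => Type
b * unit => Prod
b * unit => Prod * Atom
b * unit => Atom * Atom
b * unit => str * Atom
b * unit => str * unit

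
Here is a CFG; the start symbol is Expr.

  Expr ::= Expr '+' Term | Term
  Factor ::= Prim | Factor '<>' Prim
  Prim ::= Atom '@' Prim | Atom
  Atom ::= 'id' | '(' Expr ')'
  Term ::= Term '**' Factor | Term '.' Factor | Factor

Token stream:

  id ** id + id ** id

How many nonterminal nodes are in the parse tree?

[Expr [Expr [Term [Term [Factor [Prim [Atom id]]]] ** [Factor [Prim [Atom id]]]]] + [Term [Term [Factor [Prim [Atom id]]]] ** [Factor [Prim [Atom id]]]]]

18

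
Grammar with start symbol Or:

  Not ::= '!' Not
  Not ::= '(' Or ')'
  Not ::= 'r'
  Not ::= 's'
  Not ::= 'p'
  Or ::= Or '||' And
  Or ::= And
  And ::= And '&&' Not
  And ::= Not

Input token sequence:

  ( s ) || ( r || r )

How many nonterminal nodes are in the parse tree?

15

[Or [Or [And [Not ( [Or [And [Not s]]] )]]] || [And [Not ( [Or [Or [And [Not r]]] || [And [Not r]]] )]]]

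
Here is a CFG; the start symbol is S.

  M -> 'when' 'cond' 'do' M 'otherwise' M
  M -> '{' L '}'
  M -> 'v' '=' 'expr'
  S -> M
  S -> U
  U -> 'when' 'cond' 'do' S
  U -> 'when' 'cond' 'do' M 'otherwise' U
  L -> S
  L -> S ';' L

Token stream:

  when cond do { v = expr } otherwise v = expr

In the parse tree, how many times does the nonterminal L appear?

1

[S [M when cond do [M { [L [S [M v = expr]]] }] otherwise [M v = expr]]]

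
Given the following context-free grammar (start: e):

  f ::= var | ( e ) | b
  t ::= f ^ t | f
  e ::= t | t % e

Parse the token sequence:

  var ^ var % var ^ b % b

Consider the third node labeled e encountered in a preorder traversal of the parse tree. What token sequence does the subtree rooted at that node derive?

b

[e [t [f var] ^ [t [f var]]] % [e [t [f var] ^ [t [f b]]] % [e [t [f b]]]]]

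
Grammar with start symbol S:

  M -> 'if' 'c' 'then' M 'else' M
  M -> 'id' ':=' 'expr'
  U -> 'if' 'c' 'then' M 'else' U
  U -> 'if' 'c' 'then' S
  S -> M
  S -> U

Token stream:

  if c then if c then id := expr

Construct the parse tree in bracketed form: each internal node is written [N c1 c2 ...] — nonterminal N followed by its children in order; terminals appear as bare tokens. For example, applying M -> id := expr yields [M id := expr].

[S [U if c then [S [U if c then [S [M id := expr]]]]]]

S
U
if c then S
if c then U
if c then if c then S
if c then if c then M
if c then if c then id := expr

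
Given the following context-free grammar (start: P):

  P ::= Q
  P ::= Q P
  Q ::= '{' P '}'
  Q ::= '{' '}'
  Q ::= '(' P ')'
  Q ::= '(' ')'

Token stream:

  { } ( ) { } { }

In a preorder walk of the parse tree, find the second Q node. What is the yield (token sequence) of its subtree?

( )

[P [Q { }] [P [Q ( )] [P [Q { }] [P [Q { }]]]]]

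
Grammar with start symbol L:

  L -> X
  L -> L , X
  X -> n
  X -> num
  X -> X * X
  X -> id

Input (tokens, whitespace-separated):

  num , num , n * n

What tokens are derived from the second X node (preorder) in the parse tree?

num

[L [L [L [X num]] , [X num]] , [X [X n] * [X n]]]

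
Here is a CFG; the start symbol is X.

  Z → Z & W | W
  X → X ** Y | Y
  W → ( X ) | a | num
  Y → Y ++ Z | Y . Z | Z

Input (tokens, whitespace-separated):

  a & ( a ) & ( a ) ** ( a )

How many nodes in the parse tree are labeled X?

5

[X [X [Y [Z [Z [Z [W a]] & [W ( [X [Y [Z [W a]]]] )]] & [W ( [X [Y [Z [W a]]]] )]]]] ** [Y [Z [W ( [X [Y [Z [W a]]]] )]]]]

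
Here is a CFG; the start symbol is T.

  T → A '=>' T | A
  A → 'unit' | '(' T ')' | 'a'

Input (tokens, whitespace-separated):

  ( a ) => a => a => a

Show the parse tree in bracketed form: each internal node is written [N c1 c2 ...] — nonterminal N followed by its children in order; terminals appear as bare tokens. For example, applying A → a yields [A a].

T
A => T
( T ) => T
( A ) => T
( a ) => T
( a ) => A => T
( a ) => a => T
( a ) => a => A => T
( a ) => a => a => T
( a ) => a => a => A
( a ) => a => a => a

[T [A ( [T [A a]] )] => [T [A a] => [T [A a] => [T [A a]]]]]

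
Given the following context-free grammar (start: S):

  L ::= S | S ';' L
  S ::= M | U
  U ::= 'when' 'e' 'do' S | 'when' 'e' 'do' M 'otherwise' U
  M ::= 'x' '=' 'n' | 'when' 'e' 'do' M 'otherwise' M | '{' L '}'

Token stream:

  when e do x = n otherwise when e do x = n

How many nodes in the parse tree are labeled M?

[S [U when e do [M x = n] otherwise [U when e do [S [M x = n]]]]]

2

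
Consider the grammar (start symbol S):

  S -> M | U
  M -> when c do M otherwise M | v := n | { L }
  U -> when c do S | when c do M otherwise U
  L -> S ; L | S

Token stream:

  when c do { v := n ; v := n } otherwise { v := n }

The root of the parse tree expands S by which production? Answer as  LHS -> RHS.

[S [M when c do [M { [L [S [M v := n]] ; [L [S [M v := n]]]] }] otherwise [M { [L [S [M v := n]]] }]]]

S -> M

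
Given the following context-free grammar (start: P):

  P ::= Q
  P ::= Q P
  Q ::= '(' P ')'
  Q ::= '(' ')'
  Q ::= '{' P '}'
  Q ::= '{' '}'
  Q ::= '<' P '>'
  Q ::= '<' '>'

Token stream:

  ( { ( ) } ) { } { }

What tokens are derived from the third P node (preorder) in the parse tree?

( )

[P [Q ( [P [Q { [P [Q ( )]] }]] )] [P [Q { }] [P [Q { }]]]]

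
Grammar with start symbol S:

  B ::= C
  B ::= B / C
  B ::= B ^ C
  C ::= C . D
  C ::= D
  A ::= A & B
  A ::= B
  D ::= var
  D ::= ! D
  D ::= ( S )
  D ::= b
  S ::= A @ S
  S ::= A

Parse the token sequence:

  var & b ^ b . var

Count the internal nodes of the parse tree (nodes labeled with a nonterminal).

14

[S [A [A [B [C [D var]]]] & [B [B [C [D b]]] ^ [C [C [D b]] . [D var]]]]]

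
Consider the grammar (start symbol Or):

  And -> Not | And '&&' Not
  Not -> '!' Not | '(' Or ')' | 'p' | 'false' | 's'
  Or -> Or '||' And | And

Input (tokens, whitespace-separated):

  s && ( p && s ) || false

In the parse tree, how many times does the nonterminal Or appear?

[Or [Or [And [And [Not s]] && [Not ( [Or [And [And [Not p]] && [Not s]]] )]]] || [And [Not false]]]

3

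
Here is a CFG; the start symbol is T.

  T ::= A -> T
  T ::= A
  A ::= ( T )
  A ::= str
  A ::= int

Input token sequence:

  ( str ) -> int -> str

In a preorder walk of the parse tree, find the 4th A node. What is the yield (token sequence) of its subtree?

[T [A ( [T [A str]] )] -> [T [A int] -> [T [A str]]]]

str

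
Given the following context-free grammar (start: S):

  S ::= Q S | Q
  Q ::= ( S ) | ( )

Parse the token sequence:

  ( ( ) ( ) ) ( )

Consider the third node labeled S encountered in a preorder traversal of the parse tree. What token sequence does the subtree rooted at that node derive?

( )

[S [Q ( [S [Q ( )] [S [Q ( )]]] )] [S [Q ( )]]]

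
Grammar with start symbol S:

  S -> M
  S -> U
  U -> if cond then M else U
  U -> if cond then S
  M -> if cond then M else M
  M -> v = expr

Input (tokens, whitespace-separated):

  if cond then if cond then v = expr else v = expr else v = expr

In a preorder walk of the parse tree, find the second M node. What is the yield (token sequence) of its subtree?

[S [M if cond then [M if cond then [M v = expr] else [M v = expr]] else [M v = expr]]]

if cond then v = expr else v = expr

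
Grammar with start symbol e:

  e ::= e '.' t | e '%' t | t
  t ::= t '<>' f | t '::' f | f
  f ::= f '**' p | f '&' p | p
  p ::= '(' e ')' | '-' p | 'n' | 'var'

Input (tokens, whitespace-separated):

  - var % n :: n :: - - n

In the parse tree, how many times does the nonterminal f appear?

[e [e [t [f [p - [p var]]]]] % [t [t [t [f [p n]]] :: [f [p n]]] :: [f [p - [p - [p n]]]]]]

4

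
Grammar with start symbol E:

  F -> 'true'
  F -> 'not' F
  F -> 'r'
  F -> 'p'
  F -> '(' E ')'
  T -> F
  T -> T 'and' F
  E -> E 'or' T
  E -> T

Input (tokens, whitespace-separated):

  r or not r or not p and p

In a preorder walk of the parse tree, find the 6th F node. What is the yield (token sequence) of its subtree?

p

[E [E [E [T [F r]]] or [T [F not [F r]]]] or [T [T [F not [F p]]] and [F p]]]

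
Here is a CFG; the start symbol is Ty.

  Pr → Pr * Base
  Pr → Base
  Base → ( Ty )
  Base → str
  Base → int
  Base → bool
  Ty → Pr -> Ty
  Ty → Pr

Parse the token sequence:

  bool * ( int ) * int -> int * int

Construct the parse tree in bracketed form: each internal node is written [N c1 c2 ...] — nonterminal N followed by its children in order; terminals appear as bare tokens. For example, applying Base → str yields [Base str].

Ty
Pr -> Ty
Pr * Base -> Ty
Pr * Base * Base -> Ty
Base * Base * Base -> Ty
bool * Base * Base -> Ty
bool * ( Ty ) * Base -> Ty
bool * ( Pr ) * Base -> Ty
bool * ( Base ) * Base -> Ty
bool * ( int ) * Base -> Ty
bool * ( int ) * int -> Ty
bool * ( int ) * int -> Pr
bool * ( int ) * int -> Pr * Base
bool * ( int ) * int -> Base * Base
bool * ( int ) * int -> int * Base
bool * ( int ) * int -> int * int

[Ty [Pr [Pr [Pr [Base bool]] * [Base ( [Ty [Pr [Base int]]] )]] * [Base int]] -> [Ty [Pr [Pr [Base int]] * [Base int]]]]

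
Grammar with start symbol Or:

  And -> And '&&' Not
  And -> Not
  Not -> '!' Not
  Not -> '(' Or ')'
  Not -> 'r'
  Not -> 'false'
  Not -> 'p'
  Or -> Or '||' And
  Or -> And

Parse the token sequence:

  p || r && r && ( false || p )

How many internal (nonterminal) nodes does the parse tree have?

[Or [Or [And [Not p]]] || [And [And [And [Not r]] && [Not r]] && [Not ( [Or [Or [And [Not false]]] || [And [Not p]]] )]]]

16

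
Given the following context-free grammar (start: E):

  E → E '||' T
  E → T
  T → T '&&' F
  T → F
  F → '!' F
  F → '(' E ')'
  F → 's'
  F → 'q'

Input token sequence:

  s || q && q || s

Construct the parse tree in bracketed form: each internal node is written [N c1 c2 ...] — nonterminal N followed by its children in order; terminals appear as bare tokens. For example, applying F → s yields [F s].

[E [E [E [T [F s]]] || [T [T [F q]] && [F q]]] || [T [F s]]]

E
E || T
E || T || T
T || T || T
F || T || T
s || T || T
s || T && F || T
s || F && F || T
s || q && F || T
s || q && q || T
s || q && q || F
s || q && q || s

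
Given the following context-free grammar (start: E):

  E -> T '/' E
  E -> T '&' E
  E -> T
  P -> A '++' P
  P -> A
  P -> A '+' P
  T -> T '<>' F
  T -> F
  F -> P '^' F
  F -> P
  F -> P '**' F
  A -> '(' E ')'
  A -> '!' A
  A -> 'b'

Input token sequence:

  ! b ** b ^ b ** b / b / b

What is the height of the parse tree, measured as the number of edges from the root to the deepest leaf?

[E [T [F [P [A ! [A b]]] ** [F [P [A b]] ^ [F [P [A b]] ** [F [P [A b]]]]]]] / [E [T [F [P [A b]]]] / [E [T [F [P [A b]]]]]]]

8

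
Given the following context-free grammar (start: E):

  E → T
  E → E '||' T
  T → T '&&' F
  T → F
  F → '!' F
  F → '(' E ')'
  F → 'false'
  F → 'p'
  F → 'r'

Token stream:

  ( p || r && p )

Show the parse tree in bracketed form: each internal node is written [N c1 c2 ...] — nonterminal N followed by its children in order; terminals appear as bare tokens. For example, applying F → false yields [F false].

[E [T [F ( [E [E [T [F p]]] || [T [T [F r]] && [F p]]] )]]]

E
T
F
( E )
( E || T )
( T || T )
( F || T )
( p || T )
( p || T && F )
( p || F && F )
( p || r && F )
( p || r && p )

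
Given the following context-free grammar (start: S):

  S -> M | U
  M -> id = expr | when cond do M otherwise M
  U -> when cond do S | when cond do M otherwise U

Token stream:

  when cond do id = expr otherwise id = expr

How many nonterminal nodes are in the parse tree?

[S [M when cond do [M id = expr] otherwise [M id = expr]]]

4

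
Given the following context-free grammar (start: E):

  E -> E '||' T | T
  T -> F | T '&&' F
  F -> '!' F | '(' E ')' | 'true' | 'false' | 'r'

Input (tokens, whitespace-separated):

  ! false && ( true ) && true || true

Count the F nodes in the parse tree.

6

[E [E [T [T [T [F ! [F false]]] && [F ( [E [T [F true]]] )]] && [F true]]] || [T [F true]]]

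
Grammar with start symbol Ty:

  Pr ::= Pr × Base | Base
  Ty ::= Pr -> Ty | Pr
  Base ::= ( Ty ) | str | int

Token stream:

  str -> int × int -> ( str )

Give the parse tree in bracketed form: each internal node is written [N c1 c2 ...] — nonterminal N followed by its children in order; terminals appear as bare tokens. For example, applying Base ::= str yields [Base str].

[Ty [Pr [Base str]] -> [Ty [Pr [Pr [Base int]] × [Base int]] -> [Ty [Pr [Base ( [Ty [Pr [Base str]]] )]]]]]

Ty
Pr -> Ty
Base -> Ty
str -> Ty
str -> Pr -> Ty
str -> Pr × Base -> Ty
str -> Base × Base -> Ty
str -> int × Base -> Ty
str -> int × int -> Ty
str -> int × int -> Pr
str -> int × int -> Base
str -> int × int -> ( Ty )
str -> int × int -> ( Pr )
str -> int × int -> ( Base )
str -> int × int -> ( str )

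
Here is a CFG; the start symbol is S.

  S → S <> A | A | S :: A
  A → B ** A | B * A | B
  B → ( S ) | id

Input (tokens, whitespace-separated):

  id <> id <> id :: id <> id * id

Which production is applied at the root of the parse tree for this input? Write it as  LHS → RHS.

[S [S [S [S [S [A [B id]]] <> [A [B id]]] <> [A [B id]]] :: [A [B id]]] <> [A [B id] * [A [B id]]]]

S → S <> A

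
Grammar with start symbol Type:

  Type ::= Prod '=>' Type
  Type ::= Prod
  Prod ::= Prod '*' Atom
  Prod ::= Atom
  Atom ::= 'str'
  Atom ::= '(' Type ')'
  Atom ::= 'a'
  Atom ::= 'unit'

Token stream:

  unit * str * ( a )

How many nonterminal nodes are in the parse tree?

[Type [Prod [Prod [Prod [Atom unit]] * [Atom str]] * [Atom ( [Type [Prod [Atom a]]] )]]]

10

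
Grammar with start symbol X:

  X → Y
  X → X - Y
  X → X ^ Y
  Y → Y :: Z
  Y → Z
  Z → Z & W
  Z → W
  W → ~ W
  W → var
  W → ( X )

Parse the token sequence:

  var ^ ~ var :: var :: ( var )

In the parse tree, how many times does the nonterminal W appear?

[X [X [Y [Z [W var]]]] ^ [Y [Y [Y [Z [W ~ [W var]]]] :: [Z [W var]]] :: [Z [W ( [X [Y [Z [W var]]]] )]]]]

6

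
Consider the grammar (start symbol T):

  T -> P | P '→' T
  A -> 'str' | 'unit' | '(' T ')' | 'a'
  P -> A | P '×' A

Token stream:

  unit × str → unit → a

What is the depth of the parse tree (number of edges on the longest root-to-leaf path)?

[T [P [P [A unit]] × [A str]] → [T [P [A unit]] → [T [P [A a]]]]]

5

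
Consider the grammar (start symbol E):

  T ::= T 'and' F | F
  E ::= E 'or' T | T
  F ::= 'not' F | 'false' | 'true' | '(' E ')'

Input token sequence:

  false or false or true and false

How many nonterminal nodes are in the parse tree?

11

[E [E [E [T [F false]]] or [T [F false]]] or [T [T [F true]] and [F false]]]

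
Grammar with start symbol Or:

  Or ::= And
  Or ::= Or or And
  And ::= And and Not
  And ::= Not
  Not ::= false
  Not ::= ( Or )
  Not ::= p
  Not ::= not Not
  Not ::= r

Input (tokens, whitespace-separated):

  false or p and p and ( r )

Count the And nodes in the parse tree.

[Or [Or [And [Not false]]] or [And [And [And [Not p]] and [Not p]] and [Not ( [Or [And [Not r]]] )]]]

5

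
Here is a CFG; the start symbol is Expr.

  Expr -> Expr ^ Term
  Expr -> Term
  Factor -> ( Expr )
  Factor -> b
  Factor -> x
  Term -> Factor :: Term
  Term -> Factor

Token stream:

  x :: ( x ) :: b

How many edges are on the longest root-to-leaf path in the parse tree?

7

[Expr [Term [Factor x] :: [Term [Factor ( [Expr [Term [Factor x]]] )] :: [Term [Factor b]]]]]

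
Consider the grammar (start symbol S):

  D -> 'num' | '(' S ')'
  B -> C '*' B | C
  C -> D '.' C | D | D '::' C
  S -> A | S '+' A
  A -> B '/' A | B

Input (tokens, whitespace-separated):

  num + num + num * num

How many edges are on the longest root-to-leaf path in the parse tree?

7

[S [S [S [A [B [C [D num]]]]] + [A [B [C [D num]]]]] + [A [B [C [D num]] * [B [C [D num]]]]]]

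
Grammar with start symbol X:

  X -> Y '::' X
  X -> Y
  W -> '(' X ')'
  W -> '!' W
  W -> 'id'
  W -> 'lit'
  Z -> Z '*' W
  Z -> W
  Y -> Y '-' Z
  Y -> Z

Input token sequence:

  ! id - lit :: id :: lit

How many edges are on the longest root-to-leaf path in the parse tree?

[X [Y [Y [Z [W ! [W id]]]] - [Z [W lit]]] :: [X [Y [Z [W id]]] :: [X [Y [Z [W lit]]]]]]

6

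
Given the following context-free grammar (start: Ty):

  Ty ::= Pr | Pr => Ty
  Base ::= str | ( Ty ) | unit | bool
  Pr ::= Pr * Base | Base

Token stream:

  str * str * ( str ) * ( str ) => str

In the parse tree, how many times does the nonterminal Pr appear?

7

[Ty [Pr [Pr [Pr [Pr [Base str]] * [Base str]] * [Base ( [Ty [Pr [Base str]]] )]] * [Base ( [Ty [Pr [Base str]]] )]] => [Ty [Pr [Base str]]]]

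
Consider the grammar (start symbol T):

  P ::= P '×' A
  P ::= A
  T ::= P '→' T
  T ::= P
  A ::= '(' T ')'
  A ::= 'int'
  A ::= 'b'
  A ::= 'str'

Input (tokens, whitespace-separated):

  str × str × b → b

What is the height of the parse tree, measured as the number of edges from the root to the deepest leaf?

[T [P [P [P [A str]] × [A str]] × [A b]] → [T [P [A b]]]]

5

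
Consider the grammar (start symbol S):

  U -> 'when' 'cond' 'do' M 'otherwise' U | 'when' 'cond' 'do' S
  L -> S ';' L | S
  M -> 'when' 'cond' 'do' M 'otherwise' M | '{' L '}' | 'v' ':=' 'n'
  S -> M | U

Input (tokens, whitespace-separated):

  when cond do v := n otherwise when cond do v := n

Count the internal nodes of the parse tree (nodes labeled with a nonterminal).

6

[S [U when cond do [M v := n] otherwise [U when cond do [S [M v := n]]]]]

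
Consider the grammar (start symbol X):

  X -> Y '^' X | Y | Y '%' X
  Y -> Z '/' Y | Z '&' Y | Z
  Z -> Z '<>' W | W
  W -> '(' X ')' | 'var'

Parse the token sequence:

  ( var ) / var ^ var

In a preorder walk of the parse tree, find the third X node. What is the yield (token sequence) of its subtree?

[X [Y [Z [W ( [X [Y [Z [W var]]]] )]] / [Y [Z [W var]]]] ^ [X [Y [Z [W var]]]]]

var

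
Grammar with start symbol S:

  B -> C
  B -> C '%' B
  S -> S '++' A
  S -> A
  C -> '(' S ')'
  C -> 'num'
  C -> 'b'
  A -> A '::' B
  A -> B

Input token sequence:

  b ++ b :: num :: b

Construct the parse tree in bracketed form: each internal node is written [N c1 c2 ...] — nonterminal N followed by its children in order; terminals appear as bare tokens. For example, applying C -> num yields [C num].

[S [S [A [B [C b]]]] ++ [A [A [A [B [C b]]] :: [B [C num]]] :: [B [C b]]]]

S
S ++ A
A ++ A
B ++ A
C ++ A
b ++ A
b ++ A :: B
b ++ A :: B :: B
b ++ B :: B :: B
b ++ C :: B :: B
b ++ b :: B :: B
b ++ b :: C :: B
b ++ b :: num :: B
b ++ b :: num :: C
b ++ b :: num :: b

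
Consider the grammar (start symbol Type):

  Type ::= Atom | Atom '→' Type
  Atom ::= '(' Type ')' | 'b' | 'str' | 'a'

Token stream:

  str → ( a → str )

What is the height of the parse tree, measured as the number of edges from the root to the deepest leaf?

[Type [Atom str] → [Type [Atom ( [Type [Atom a] → [Type [Atom str]]] )]]]

6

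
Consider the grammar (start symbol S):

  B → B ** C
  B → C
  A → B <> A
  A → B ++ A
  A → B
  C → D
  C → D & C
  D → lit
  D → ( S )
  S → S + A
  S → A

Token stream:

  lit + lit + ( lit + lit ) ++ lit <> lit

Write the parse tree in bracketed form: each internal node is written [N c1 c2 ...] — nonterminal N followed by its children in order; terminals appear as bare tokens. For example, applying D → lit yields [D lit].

[S [S [S [A [B [C [D lit]]]]] + [A [B [C [D lit]]]]] + [A [B [C [D ( [S [S [A [B [C [D lit]]]]] + [A [B [C [D lit]]]]] )]]] ++ [A [B [C [D lit]]] <> [A [B [C [D lit]]]]]]]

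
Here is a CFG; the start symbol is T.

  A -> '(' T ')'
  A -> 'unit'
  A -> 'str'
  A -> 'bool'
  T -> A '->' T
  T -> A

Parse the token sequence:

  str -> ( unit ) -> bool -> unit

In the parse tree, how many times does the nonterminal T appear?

5

[T [A str] -> [T [A ( [T [A unit]] )] -> [T [A bool] -> [T [A unit]]]]]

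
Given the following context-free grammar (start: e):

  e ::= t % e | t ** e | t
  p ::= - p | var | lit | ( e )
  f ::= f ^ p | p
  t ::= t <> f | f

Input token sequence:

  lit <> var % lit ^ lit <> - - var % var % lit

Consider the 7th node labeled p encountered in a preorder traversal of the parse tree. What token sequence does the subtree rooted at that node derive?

var

[e [t [t [f [p lit]]] <> [f [p var]]] % [e [t [t [f [f [p lit]] ^ [p lit]]] <> [f [p - [p - [p var]]]]] % [e [t [f [p var]]] % [e [t [f [p lit]]]]]]]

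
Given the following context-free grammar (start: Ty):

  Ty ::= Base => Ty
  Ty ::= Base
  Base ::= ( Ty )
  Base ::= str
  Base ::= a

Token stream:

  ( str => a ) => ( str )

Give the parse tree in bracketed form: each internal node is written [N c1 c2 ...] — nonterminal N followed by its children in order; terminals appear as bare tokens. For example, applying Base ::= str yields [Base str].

[Ty [Base ( [Ty [Base str] => [Ty [Base a]]] )] => [Ty [Base ( [Ty [Base str]] )]]]

Ty
Base => Ty
( Ty ) => Ty
( Base => Ty ) => Ty
( str => Ty ) => Ty
( str => Base ) => Ty
( str => a ) => Ty
( str => a ) => Base
( str => a ) => ( Ty )
( str => a ) => ( Base )
( str => a ) => ( str )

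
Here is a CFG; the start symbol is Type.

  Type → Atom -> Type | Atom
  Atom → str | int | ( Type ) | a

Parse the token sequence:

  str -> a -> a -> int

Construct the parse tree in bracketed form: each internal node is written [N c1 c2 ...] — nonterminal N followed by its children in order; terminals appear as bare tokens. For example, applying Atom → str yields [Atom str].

Type
Atom -> Type
str -> Type
str -> Atom -> Type
str -> a -> Type
str -> a -> Atom -> Type
str -> a -> a -> Type
str -> a -> a -> Atom
str -> a -> a -> int

[Type [Atom str] -> [Type [Atom a] -> [Type [Atom a] -> [Type [Atom int]]]]]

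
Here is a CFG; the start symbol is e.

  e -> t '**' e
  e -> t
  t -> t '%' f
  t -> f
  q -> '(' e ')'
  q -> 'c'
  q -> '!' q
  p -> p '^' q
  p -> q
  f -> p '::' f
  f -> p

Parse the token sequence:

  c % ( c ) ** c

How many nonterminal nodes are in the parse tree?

[e [t [t [f [p [q c]]]] % [f [p [q ( [e [t [f [p [q c]]]]] )]]]] ** [e [t [f [p [q c]]]]]]

19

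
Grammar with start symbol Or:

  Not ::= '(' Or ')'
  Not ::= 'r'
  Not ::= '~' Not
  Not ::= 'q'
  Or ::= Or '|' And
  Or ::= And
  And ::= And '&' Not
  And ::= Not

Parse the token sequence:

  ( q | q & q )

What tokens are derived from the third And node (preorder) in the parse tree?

q & q

[Or [And [Not ( [Or [Or [And [Not q]]] | [And [And [Not q]] & [Not q]]] )]]]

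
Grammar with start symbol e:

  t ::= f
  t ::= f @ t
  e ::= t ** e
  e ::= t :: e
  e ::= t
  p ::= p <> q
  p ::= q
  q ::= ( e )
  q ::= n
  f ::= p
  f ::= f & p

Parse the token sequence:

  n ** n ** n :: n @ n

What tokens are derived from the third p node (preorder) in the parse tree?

[e [t [f [p [q n]]]] ** [e [t [f [p [q n]]]] ** [e [t [f [p [q n]]]] :: [e [t [f [p [q n]]] @ [t [f [p [q n]]]]]]]]]

n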